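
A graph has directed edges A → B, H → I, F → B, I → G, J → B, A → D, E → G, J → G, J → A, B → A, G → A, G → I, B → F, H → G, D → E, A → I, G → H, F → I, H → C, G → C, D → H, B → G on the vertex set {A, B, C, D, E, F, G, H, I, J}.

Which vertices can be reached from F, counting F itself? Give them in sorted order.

Start at F.
Its neighbours: B, I.
Then their neighbours: A, G.
Then next layer: C, D, H.
Then next layer: E.
Nothing further is reachable.

A, B, C, D, E, F, G, H, I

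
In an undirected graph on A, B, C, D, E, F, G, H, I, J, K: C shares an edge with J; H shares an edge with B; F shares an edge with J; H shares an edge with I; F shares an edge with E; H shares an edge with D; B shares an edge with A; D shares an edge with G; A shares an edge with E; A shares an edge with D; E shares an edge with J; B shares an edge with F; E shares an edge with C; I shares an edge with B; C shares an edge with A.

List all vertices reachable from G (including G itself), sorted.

Start at G.
Its neighbours: D.
Then their neighbours: A, H.
Then next layer: B, C, E, I.
Then next layer: F, J.
Nothing further is reachable.

A, B, C, D, E, F, G, H, I, J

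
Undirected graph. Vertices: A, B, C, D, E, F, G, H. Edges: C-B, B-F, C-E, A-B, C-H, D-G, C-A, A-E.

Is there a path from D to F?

Explore from D.
Distance 1: reach G.
The search is exhausted without reaching F; it lies in a different component.

No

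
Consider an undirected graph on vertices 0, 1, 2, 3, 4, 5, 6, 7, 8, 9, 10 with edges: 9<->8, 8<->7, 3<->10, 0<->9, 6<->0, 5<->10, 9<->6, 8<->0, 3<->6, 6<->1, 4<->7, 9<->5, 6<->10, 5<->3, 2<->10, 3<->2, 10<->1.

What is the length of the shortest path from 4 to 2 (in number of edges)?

6

Distance 0: 4.
Distance 1: 7.
Distance 2: 8.
Distance 3: 0, 9.
Distance 4: 5, 6.
Distance 5: 1, 3, 10.
Distance 6: 2 — contains 2.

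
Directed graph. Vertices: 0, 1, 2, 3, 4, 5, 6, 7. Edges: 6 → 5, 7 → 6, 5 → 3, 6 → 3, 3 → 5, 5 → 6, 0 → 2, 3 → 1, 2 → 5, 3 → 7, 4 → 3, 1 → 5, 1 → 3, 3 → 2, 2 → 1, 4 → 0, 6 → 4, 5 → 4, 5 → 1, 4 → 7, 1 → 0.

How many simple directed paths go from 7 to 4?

7→6→3→1→0→2→5→4
7→6→3→1→5→4
7→6→3→2→1→5→4
7→6→3→2→5→4
7→6→3→5→4
7→6→4
7→6→5→4

7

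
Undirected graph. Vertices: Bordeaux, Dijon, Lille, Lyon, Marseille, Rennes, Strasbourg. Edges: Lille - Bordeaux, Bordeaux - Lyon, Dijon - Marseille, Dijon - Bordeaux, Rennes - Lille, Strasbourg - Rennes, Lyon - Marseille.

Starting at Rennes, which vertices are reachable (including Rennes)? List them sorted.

Bordeaux, Dijon, Lille, Lyon, Marseille, Rennes, Strasbourg

Start at Rennes.
Its neighbours: Lille, Strasbourg.
Then their neighbours: Bordeaux.
Then next layer: Dijon, Lyon.
Then next layer: Marseille.
Every vertex is now reached.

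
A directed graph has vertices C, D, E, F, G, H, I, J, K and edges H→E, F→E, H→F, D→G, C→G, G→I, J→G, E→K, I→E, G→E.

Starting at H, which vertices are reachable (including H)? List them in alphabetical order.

Start at H.
Its neighbours: E, F.
Then their neighbours: K.
Nothing further is reachable.

E, F, H, K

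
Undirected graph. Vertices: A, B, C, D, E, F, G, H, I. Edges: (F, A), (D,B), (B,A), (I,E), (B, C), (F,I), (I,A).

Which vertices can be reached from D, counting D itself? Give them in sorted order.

A, B, C, D, E, F, I

Start at D.
Its neighbours: B.
Then their neighbours: A, C.
Then next layer: F, I.
Then next layer: E.
Nothing further is reachable.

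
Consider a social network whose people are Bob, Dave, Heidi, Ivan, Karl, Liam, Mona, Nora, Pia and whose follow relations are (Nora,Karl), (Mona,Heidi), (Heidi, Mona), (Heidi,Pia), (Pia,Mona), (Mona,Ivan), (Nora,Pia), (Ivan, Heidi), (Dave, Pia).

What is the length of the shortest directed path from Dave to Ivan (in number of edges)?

Distance 0: Dave.
Distance 1: Pia.
Distance 2: Mona.
Distance 3: Heidi, Ivan — contains Ivan.

3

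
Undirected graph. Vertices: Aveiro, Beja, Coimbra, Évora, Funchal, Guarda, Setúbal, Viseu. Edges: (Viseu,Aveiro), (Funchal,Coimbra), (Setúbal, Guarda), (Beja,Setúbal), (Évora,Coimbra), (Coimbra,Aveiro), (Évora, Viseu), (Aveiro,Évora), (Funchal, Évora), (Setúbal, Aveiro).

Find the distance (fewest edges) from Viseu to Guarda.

3

Distance 0: Viseu.
Distance 1: Aveiro, Évora.
Distance 2: Coimbra, Funchal, Setúbal.
Distance 3: Beja, Guarda — contains Guarda.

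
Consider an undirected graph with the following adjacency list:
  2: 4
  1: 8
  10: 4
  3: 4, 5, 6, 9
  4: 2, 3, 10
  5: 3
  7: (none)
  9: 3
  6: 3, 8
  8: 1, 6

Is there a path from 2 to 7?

Explore from 2.
Distance 1: reach 4.
Distance 2: reach 3, 10.
Distance 3: reach 5, 6, 9.
Distance 4: reach 8.
Distance 5: reach 1.
The search is exhausted without reaching 7; it lies in a different component.

No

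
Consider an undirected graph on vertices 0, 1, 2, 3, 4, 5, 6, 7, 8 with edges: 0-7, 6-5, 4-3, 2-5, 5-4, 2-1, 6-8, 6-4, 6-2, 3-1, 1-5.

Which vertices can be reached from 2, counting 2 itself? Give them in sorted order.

Start at 2.
Its neighbours: 1, 5, 6.
Then their neighbours: 3, 4, 8.
Nothing further is reachable.

1, 2, 3, 4, 5, 6, 8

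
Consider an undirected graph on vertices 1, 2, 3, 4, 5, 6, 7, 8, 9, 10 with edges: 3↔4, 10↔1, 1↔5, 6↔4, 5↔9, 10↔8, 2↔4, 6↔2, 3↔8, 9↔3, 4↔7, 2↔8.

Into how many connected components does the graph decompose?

1

From 1: component {1, 2, 3, 4, 5, 6, 7, 8, 9, 10}.
That's 1 component.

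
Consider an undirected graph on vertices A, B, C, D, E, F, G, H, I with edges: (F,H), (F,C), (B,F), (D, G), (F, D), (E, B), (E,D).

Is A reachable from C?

No

Explore from C.
Distance 1: reach F.
Distance 2: reach B, D, H.
Distance 3: reach E, G.
The search is exhausted without reaching A; it lies in a different component.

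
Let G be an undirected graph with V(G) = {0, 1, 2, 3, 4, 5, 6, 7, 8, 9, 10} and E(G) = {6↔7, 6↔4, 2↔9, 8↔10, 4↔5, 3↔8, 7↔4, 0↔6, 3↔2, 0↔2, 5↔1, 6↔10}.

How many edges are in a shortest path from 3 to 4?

Distance 0: 3.
Distance 1: 2, 8.
Distance 2: 0, 9, 10.
Distance 3: 6.
Distance 4: 4, 7 — contains 4.

4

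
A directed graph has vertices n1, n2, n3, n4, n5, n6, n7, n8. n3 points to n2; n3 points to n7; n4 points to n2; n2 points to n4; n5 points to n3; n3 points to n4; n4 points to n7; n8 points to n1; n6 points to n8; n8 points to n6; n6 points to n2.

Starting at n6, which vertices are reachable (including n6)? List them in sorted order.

Start at n6.
Its neighbours: n2, n8.
Then their neighbours: n1, n4.
Then next layer: n7.
Nothing further is reachable.

n1, n2, n4, n6, n7, n8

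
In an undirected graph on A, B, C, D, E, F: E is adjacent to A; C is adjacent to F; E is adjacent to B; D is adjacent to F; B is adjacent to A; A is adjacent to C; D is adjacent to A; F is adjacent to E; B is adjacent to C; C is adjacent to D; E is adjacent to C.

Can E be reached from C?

Yes

Explore from C.
Distance 1: reach A, B, D, E, F.
Found E.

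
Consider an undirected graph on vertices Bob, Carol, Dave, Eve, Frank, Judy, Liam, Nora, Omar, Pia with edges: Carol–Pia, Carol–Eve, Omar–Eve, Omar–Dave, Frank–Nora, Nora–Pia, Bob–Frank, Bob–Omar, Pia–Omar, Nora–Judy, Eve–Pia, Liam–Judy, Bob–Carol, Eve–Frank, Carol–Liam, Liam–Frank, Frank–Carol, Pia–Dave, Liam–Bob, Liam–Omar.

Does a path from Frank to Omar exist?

Explore from Frank.
Distance 1: reach Bob, Carol, Eve, Liam, Nora.
Distance 2: reach Judy, Omar, Pia.
Found Omar.

Yes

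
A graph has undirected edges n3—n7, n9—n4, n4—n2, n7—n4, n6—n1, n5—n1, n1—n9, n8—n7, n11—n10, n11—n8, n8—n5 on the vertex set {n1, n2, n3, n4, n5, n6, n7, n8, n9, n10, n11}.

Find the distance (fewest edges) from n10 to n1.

Distance 0: n10.
Distance 1: n11.
Distance 2: n8.
Distance 3: n5, n7.
Distance 4: n1, n3, n4 — contains n1.

4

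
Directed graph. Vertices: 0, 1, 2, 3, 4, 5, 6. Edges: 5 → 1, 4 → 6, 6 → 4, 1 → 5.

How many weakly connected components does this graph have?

5

From 0: component {0}.
From 1: component {1, 5}.
From 2: component {2}.
From 3: component {3}.
From 4: component {4, 6}.
That's 5 components.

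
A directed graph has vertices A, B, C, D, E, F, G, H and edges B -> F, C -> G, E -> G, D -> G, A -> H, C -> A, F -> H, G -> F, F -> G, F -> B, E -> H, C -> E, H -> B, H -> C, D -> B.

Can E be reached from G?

Yes

Explore from G.
Distance 1: reach F.
Distance 2: reach B, H.
Distance 3: reach C.
Distance 4: reach A, E.
Found E.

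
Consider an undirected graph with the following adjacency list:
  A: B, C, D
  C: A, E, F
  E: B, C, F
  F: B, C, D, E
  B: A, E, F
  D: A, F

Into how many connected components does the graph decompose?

1

From A: component {A, B, C, D, E, F}.
That's 1 component.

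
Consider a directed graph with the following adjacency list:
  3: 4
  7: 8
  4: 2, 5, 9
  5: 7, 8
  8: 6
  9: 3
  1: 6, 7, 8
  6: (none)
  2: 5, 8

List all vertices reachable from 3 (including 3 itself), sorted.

2, 3, 4, 5, 6, 7, 8, 9

Start at 3.
Its neighbours: 4.
Then their neighbours: 2, 5, 9.
Then next layer: 7, 8.
Then next layer: 6.
Nothing further is reachable.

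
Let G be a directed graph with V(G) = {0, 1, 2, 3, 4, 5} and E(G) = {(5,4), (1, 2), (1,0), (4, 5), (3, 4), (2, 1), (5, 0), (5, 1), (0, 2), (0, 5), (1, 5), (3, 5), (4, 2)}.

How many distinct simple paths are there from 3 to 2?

3→4→2
3→4→5→0→2
3→4→5→1→0→2
3→4→5→1→2
3→5→0→2
3→5→1→0→2
3→5→1→2
3→5→4→2

8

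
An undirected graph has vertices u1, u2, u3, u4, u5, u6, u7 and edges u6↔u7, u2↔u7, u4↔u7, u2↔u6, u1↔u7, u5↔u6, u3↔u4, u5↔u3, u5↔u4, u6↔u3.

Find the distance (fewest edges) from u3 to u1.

Distance 0: u3.
Distance 1: u4, u5, u6.
Distance 2: u2, u7.
Distance 3: u1 — contains u1.

3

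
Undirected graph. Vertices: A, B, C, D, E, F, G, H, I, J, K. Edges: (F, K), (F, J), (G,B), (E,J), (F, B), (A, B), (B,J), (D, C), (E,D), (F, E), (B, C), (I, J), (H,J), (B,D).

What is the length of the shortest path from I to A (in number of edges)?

3

Distance 0: I.
Distance 1: J.
Distance 2: B, E, F, H.
Distance 3: A, C, D, G, K — contains A.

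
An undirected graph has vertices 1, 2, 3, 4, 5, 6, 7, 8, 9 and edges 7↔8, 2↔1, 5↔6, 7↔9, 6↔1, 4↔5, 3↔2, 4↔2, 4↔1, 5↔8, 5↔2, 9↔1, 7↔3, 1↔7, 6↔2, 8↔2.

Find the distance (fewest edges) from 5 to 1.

2

Distance 0: 5.
Distance 1: 2, 4, 6, 8.
Distance 2: 1, 3, 7 — contains 1.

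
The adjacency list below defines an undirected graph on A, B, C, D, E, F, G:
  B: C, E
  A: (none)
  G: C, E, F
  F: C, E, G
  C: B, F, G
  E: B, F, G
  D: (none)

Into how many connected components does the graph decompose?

3

From A: component {A}.
From B: component {B, C, E, F, G}.
From D: component {D}.
That's 3 components.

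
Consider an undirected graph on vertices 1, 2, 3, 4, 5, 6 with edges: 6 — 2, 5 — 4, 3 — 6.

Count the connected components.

From 1: component {1}.
From 2: component {2, 3, 6}.
From 4: component {4, 5}.
That's 3 components.

3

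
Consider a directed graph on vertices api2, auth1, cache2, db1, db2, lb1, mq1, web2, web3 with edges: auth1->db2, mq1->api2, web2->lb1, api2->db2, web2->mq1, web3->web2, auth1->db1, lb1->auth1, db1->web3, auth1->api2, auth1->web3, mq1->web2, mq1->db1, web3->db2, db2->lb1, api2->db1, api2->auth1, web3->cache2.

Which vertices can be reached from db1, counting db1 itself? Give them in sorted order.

Start at db1.
Its neighbours: web3.
Then their neighbours: cache2, db2, web2.
Then next layer: lb1, mq1.
Then next layer: api2, auth1.
Every vertex is now reached.

api2, auth1, cache2, db1, db2, lb1, mq1, web2, web3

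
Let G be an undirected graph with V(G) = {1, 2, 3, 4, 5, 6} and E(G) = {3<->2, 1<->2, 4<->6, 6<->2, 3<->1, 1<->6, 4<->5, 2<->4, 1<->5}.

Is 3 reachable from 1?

Explore from 1.
Distance 1: reach 2, 3, 5, 6.
Found 3.

Yes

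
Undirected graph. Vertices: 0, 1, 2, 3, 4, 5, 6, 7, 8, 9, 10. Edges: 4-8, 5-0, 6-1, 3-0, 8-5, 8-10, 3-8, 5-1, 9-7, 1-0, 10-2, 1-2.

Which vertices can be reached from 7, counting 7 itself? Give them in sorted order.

7, 9

Start at 7.
Its neighbours: 9.
Nothing further is reachable.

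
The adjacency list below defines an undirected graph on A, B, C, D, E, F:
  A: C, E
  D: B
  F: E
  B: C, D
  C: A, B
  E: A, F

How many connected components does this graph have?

From A: component {A, B, C, D, E, F}.
That's 1 component.

1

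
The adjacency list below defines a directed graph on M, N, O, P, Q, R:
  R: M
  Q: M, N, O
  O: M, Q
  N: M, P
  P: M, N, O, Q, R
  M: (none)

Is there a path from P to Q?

Explore from P.
Distance 1: reach M, N, O, Q, R.
Found Q.

Yes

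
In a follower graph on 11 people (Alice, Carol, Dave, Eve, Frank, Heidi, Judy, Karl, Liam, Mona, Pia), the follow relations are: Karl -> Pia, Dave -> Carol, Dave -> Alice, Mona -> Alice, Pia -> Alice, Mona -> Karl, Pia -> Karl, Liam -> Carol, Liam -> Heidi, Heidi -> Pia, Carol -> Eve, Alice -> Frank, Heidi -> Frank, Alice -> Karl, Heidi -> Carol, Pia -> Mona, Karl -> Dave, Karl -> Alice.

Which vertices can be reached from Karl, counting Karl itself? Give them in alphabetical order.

Start at Karl.
Its neighbours: Alice, Dave, Pia.
Then their neighbours: Carol, Frank, Mona.
Then next layer: Eve.
Nothing further is reachable.

Alice, Carol, Dave, Eve, Frank, Karl, Mona, Pia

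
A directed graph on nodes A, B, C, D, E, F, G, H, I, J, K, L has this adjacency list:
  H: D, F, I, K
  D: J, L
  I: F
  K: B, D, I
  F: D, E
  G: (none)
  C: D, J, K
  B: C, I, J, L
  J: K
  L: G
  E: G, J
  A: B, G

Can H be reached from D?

Explore from D.
Distance 1: reach J, L.
Distance 2: reach G, K.
Distance 3: reach B, I.
Distance 4: reach C, F.
Distance 5: reach E.
The search from D is exhausted; no directed path reaches H.

No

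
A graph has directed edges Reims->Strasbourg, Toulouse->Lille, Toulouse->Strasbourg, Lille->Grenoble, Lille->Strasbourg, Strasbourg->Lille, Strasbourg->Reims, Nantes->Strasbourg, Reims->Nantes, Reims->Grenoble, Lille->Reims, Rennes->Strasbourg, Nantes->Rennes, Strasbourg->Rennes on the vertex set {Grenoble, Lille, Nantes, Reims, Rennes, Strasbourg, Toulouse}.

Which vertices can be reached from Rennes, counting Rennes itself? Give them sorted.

Grenoble, Lille, Nantes, Reims, Rennes, Strasbourg

Start at Rennes.
Its neighbours: Strasbourg.
Then their neighbours: Lille, Reims.
Then next layer: Grenoble, Nantes.
Nothing further is reachable.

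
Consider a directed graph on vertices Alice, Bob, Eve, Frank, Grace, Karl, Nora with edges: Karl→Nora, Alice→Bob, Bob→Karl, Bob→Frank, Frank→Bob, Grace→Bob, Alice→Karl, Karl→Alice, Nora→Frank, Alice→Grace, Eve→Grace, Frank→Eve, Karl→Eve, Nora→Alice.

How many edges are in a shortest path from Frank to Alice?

3

Distance 0: Frank.
Distance 1: Bob, Eve.
Distance 2: Grace, Karl.
Distance 3: Alice, Nora — contains Alice.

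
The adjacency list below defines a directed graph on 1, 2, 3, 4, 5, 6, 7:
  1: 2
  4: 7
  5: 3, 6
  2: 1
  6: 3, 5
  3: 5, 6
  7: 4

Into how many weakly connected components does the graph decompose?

3

From 1: component {1, 2}.
From 3: component {3, 5, 6}.
From 4: component {4, 7}.
That's 3 components.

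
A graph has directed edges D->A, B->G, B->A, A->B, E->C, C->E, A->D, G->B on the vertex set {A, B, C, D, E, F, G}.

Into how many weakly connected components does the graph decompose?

From A: component {A, B, D, G}.
From C: component {C, E}.
From F: component {F}.
That's 3 components.

3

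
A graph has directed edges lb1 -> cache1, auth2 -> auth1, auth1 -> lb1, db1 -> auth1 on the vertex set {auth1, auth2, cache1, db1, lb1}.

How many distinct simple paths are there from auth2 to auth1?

auth2→auth1

1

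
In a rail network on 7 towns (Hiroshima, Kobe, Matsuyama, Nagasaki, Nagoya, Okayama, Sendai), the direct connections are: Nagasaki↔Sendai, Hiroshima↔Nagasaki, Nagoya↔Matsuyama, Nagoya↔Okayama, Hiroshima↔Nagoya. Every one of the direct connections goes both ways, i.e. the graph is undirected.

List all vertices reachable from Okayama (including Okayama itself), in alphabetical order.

Hiroshima, Matsuyama, Nagasaki, Nagoya, Okayama, Sendai

Start at Okayama.
Its neighbours: Nagoya.
Then their neighbours: Hiroshima, Matsuyama.
Then next layer: Nagasaki.
Then next layer: Sendai.
Nothing further is reachable.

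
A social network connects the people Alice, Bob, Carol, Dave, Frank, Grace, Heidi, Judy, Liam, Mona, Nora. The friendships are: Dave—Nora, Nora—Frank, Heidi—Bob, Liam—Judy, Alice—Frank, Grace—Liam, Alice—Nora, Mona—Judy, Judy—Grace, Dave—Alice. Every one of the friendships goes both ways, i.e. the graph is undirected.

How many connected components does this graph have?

4

From Alice: component {Alice, Dave, Frank, Nora}.
From Bob: component {Bob, Heidi}.
From Carol: component {Carol}.
From Grace: component {Grace, Judy, Liam, Mona}.
That's 4 components.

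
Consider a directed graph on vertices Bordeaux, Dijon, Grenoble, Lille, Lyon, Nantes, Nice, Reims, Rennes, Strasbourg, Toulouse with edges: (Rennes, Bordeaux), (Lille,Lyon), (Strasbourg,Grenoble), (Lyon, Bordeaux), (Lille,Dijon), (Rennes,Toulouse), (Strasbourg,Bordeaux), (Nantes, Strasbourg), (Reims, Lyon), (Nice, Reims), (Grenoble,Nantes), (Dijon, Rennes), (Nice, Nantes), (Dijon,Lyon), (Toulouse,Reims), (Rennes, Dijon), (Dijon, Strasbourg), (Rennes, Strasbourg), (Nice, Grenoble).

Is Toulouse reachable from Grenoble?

Explore from Grenoble.
Distance 1: reach Nantes.
Distance 2: reach Strasbourg.
Distance 3: reach Bordeaux.
The search from Grenoble is exhausted; no directed path reaches Toulouse.

No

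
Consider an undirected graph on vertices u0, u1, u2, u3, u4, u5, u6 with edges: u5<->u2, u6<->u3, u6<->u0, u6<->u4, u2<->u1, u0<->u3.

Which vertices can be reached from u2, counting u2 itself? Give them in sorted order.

u1, u2, u5

Start at u2.
Its neighbours: u1, u5.
Nothing further is reachable.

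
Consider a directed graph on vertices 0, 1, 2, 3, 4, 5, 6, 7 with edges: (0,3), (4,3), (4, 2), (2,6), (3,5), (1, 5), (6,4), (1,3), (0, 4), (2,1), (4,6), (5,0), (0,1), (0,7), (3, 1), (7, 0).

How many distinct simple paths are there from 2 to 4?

3

2→1→3→5→0→4
2→1→5→0→4
2→6→4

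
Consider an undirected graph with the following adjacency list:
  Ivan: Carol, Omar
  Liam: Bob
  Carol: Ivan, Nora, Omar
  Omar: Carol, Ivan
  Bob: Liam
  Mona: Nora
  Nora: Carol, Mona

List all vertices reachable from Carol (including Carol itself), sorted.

Carol, Ivan, Mona, Nora, Omar

Start at Carol.
Its neighbours: Ivan, Nora, Omar.
Then their neighbours: Mona.
Nothing further is reachable.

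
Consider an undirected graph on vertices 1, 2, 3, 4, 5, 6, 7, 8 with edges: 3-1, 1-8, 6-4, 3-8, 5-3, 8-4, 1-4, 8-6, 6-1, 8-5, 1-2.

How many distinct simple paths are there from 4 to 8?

9

4–1–3–5–8
4–1–3–8
4–1–6–8
4–1–8
4–6–1–3–5–8
4–6–1–3–8
4–6–1–8
4–6–8
4–8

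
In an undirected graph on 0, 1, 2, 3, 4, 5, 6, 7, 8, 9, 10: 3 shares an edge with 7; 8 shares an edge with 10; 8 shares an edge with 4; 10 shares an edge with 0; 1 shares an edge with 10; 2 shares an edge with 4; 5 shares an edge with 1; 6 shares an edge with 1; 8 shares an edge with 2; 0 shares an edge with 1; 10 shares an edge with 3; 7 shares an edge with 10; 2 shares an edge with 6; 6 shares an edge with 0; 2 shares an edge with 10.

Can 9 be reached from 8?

Explore from 8.
Distance 1: reach 2, 4, 10.
Distance 2: reach 0, 1, 3, 6, 7.
Distance 3: reach 5.
The search is exhausted without reaching 9; it lies in a different component.

No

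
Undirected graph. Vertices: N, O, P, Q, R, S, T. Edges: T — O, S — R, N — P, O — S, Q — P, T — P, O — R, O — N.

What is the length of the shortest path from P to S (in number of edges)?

Distance 0: P.
Distance 1: N, Q, T.
Distance 2: O.
Distance 3: R, S — contains S.

3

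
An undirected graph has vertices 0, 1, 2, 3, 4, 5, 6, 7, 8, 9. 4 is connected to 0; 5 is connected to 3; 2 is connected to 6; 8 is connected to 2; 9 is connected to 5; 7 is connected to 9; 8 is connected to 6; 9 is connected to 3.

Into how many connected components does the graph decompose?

From 0: component {0, 4}.
From 1: component {1}.
From 2: component {2, 6, 8}.
From 3: component {3, 5, 7, 9}.
That's 4 components.

4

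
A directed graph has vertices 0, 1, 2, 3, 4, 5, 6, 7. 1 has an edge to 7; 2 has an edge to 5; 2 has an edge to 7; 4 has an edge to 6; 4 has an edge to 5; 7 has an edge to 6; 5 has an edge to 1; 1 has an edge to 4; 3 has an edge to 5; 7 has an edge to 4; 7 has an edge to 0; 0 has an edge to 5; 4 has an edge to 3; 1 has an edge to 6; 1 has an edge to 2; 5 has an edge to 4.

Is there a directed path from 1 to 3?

Yes

Explore from 1.
Distance 1: reach 2, 4, 6, 7.
Distance 2: reach 0, 3, 5.
Found 3.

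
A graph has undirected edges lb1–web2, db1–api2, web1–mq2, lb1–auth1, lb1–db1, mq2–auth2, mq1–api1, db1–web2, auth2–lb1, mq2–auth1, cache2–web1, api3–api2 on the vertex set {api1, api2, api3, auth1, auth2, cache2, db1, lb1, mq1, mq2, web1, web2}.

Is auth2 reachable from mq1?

Explore from mq1.
Distance 1: reach api1.
The search is exhausted without reaching auth2; it lies in a different component.

No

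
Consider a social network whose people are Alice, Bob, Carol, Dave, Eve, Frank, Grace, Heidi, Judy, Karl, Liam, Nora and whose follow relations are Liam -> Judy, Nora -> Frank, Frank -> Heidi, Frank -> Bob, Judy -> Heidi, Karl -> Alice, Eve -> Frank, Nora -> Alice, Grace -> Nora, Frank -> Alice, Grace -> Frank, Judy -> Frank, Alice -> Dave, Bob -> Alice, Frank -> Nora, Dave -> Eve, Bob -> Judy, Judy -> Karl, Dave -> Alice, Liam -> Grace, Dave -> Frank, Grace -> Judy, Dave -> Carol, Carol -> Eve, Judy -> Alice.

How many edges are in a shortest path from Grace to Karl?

Distance 0: Grace.
Distance 1: Frank, Judy, Nora.
Distance 2: Alice, Bob, Heidi, Karl — contains Karl.

2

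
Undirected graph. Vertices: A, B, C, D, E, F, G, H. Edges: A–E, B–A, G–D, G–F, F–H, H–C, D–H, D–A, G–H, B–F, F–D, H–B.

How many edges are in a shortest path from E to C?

4

Distance 0: E.
Distance 1: A.
Distance 2: B, D.
Distance 3: F, G, H.
Distance 4: C — contains C.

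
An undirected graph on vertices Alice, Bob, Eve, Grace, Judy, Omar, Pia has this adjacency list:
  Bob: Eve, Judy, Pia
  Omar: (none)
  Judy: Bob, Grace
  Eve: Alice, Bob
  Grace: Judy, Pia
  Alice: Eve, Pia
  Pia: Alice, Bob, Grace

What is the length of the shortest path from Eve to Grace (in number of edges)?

Distance 0: Eve.
Distance 1: Alice, Bob.
Distance 2: Judy, Pia.
Distance 3: Grace — contains Grace.

3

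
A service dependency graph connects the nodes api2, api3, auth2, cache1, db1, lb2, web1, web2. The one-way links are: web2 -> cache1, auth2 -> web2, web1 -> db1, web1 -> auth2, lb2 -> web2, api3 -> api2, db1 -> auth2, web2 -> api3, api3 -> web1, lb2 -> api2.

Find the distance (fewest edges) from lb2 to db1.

4

Distance 0: lb2.
Distance 1: api2, web2.
Distance 2: api3, cache1.
Distance 3: web1.
Distance 4: auth2, db1 — contains db1.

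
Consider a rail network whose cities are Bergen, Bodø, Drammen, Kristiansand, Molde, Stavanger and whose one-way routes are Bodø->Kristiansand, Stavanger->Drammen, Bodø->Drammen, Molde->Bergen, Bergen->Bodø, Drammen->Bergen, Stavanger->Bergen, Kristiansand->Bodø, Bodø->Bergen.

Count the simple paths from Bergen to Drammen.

1

Bergen→Bodø→Drammen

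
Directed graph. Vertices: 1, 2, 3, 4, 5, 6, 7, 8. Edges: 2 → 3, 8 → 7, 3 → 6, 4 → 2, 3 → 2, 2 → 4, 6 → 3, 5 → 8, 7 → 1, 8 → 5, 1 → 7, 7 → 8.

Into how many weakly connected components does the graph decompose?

2

From 1: component {1, 5, 7, 8}.
From 2: component {2, 3, 4, 6}.
That's 2 components.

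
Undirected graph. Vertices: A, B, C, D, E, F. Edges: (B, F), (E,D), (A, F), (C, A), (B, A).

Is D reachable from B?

Explore from B.
Distance 1: reach A, F.
Distance 2: reach C.
The search is exhausted without reaching D; it lies in a different component.

No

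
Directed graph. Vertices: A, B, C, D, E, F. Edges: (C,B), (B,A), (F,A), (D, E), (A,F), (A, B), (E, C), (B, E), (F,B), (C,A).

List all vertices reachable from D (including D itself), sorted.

Start at D.
Its neighbours: E.
Then their neighbours: C.
Then next layer: A, B.
Then next layer: F.
Every vertex is now reached.

A, B, C, D, E, F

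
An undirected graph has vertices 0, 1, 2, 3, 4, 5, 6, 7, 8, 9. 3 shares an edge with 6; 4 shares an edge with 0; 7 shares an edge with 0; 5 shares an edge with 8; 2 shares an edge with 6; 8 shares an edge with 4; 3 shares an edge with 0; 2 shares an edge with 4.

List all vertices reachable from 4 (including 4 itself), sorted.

0, 2, 3, 4, 5, 6, 7, 8

Start at 4.
Its neighbours: 0, 2, 8.
Then their neighbours: 3, 5, 6, 7.
Nothing further is reachable.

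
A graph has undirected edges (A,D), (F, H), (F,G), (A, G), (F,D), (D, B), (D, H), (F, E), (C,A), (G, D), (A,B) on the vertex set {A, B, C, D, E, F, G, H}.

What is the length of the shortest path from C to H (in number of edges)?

Distance 0: C.
Distance 1: A.
Distance 2: B, D, G.
Distance 3: F, H — contains H.

3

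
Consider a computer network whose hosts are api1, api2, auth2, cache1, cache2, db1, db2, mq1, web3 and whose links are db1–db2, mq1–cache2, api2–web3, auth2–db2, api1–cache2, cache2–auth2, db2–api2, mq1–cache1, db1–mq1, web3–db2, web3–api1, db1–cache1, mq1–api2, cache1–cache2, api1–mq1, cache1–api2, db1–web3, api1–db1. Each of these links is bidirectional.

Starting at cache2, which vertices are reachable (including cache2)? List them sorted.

Start at cache2.
Its neighbours: api1, auth2, cache1, mq1.
Then their neighbours: api2, db1, db2, web3.
Every vertex is now reached.

api1, api2, auth2, cache1, cache2, db1, db2, mq1, web3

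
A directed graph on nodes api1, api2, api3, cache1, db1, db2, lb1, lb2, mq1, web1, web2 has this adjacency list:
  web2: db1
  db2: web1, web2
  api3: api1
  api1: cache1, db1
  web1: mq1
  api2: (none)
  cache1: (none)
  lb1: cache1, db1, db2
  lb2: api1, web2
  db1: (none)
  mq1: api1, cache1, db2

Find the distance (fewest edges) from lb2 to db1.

2

Distance 0: lb2.
Distance 1: api1, web2.
Distance 2: cache1, db1 — contains db1.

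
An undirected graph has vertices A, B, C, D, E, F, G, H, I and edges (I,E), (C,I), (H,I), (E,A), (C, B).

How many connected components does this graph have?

4

From A: component {A, B, C, E, H, I}.
From D: component {D}.
From F: component {F}.
From G: component {G}.
That's 4 components.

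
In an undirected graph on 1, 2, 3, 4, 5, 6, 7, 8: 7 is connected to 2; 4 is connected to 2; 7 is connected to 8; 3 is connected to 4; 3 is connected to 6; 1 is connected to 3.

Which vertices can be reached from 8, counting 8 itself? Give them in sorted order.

Start at 8.
Its neighbours: 7.
Then their neighbours: 2.
Then next layer: 4.
Then next layer: 3.
Then next layer: 1, 6.
Nothing further is reachable.

1, 2, 3, 4, 6, 7, 8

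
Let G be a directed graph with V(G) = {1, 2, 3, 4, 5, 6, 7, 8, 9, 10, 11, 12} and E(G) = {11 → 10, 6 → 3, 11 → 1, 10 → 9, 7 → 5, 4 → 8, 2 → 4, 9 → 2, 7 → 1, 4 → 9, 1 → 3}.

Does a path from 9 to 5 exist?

No

Explore from 9.
Distance 1: reach 2.
Distance 2: reach 4.
Distance 3: reach 8.
The search from 9 is exhausted; no directed path reaches 5.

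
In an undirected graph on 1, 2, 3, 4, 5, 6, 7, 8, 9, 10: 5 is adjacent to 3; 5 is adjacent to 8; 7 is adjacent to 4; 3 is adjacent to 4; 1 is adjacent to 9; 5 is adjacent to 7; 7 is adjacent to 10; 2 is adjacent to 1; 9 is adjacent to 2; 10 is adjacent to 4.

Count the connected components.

3

From 1: component {1, 2, 9}.
From 3: component {3, 4, 5, 7, 8, 10}.
From 6: component {6}.
That's 3 components.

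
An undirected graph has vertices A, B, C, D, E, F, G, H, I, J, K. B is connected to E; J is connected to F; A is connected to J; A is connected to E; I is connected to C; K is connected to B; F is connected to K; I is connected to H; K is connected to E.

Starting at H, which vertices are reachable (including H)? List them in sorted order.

C, H, I

Start at H.
Its neighbours: I.
Then their neighbours: C.
Nothing further is reachable.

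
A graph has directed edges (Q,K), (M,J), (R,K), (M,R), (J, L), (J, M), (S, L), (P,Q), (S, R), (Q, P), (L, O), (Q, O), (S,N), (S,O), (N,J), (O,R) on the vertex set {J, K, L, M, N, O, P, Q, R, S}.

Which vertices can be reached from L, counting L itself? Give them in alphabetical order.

K, L, O, R

Start at L.
Its neighbours: O.
Then their neighbours: R.
Then next layer: K.
Nothing further is reachable.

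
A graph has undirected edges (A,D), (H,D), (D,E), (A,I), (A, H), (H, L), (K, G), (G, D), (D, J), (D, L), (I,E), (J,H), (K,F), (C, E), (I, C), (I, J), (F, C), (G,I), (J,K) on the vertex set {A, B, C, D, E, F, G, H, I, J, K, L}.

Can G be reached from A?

Yes

Explore from A.
Distance 1: reach D, H, I.
Distance 2: reach C, E, G, J, L.
Found G.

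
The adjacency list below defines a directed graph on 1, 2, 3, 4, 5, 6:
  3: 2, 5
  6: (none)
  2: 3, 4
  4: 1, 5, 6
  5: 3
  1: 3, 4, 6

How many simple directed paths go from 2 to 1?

1

2→4→1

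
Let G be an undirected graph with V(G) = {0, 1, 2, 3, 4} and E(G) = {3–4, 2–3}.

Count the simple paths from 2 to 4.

2–3–4

1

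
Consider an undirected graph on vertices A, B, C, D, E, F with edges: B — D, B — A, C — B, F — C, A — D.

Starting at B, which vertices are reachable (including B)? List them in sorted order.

Start at B.
Its neighbours: A, C, D.
Then their neighbours: F.
Nothing further is reachable.

A, B, C, D, F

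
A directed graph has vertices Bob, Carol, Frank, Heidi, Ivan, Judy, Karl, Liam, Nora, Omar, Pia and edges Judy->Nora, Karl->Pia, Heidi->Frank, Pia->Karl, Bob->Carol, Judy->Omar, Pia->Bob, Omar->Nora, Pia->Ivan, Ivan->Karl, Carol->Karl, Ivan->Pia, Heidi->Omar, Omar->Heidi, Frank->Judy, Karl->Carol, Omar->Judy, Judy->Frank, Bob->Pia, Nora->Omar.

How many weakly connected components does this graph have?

From Bob: component {Bob, Carol, Ivan, Karl, Pia}.
From Frank: component {Frank, Heidi, Judy, Nora, Omar}.
From Liam: component {Liam}.
That's 3 components.

3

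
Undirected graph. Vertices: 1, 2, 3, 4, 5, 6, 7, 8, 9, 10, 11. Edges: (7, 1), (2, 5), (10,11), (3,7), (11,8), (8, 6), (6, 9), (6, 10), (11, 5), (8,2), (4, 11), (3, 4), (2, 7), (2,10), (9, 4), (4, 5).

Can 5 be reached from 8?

Yes

Explore from 8.
Distance 1: reach 2, 6, 11.
Distance 2: reach 4, 5, 7, 9, 10.
Found 5.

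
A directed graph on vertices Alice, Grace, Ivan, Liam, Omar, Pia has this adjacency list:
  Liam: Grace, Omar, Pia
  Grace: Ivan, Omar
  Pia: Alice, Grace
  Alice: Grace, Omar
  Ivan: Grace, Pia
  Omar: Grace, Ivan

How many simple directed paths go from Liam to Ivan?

10

Liam→Grace→Ivan
Liam→Grace→Omar→Ivan
Liam→Omar→Grace→Ivan
Liam→Omar→Ivan
Liam→Pia→Alice→Grace→Ivan
Liam→Pia→Alice→Grace→Omar→Ivan
Liam→Pia→Alice→Omar→Grace→Ivan
Liam→Pia→Alice→Omar→Ivan
Liam→Pia→Grace→Ivan
Liam→Pia→Grace→Omar→Ivan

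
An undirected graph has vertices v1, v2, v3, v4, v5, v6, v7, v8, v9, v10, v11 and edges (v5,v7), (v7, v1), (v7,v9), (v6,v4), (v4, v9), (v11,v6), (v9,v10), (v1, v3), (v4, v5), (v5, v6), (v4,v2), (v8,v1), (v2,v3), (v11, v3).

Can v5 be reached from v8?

Explore from v8.
Distance 1: reach v1.
Distance 2: reach v3, v7.
Distance 3: reach v2, v5, v9, v11.
Found v5.

Yes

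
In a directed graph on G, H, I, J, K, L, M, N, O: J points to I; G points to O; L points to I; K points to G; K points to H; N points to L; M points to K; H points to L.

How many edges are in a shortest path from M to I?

4

Distance 0: M.
Distance 1: K.
Distance 2: G, H.
Distance 3: L, O.
Distance 4: I — contains I.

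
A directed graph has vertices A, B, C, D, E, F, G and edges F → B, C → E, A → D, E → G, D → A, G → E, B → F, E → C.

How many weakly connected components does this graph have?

3

From A: component {A, D}.
From B: component {B, F}.
From C: component {C, E, G}.
That's 3 components.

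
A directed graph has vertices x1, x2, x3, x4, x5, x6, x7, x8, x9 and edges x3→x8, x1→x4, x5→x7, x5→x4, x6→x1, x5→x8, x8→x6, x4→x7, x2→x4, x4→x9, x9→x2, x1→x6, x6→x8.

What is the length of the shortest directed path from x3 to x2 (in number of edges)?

6

Distance 0: x3.
Distance 1: x8.
Distance 2: x6.
Distance 3: x1.
Distance 4: x4.
Distance 5: x7, x9.
Distance 6: x2 — contains x2.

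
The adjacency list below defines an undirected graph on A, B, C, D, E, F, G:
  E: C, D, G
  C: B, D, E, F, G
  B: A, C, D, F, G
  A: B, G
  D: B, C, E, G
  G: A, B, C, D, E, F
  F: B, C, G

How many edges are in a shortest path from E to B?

2

Distance 0: E.
Distance 1: C, D, G.
Distance 2: A, B, F — contains B.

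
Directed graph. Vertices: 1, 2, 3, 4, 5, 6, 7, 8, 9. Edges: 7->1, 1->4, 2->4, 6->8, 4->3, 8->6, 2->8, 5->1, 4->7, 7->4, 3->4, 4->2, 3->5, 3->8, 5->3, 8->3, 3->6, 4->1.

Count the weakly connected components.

2

From 1: component {1, 2, 3, 4, 5, 6, 7, 8}.
From 9: component {9}.
That's 2 components.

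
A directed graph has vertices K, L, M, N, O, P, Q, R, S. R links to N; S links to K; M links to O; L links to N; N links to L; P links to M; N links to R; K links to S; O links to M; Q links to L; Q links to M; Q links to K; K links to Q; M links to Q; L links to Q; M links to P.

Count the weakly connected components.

1

From K: component {K, L, M, N, O, P, Q, R, S}.
That's 1 component.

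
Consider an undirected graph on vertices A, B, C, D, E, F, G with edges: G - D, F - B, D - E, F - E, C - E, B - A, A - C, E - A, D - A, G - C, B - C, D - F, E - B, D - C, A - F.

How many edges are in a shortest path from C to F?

2

Distance 0: C.
Distance 1: A, B, D, E, G.
Distance 2: F — contains F.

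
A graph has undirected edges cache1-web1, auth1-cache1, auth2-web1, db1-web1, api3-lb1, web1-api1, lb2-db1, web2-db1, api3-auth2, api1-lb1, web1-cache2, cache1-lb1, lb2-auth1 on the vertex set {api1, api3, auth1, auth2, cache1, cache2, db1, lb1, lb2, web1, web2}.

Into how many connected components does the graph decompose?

From api1: component {api1, api3, auth1, auth2, cache1, cache2, db1, lb1, lb2, web1, web2}.
That's 1 component.

1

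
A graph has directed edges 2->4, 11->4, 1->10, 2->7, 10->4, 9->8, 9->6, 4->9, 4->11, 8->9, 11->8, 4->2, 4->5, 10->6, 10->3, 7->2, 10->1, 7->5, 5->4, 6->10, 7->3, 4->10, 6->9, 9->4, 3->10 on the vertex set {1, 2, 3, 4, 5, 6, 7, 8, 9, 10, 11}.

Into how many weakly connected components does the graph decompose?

1

From 1: component {1, 2, 3, 4, 5, 6, 7, 8, 9, 10, 11}.
That's 1 component.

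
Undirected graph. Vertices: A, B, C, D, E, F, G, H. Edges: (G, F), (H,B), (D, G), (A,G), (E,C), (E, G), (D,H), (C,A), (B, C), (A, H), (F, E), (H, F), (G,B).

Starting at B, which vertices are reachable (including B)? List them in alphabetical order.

Start at B.
Its neighbours: C, G, H.
Then their neighbours: A, D, E, F.
Every vertex is now reached.

A, B, C, D, E, F, G, H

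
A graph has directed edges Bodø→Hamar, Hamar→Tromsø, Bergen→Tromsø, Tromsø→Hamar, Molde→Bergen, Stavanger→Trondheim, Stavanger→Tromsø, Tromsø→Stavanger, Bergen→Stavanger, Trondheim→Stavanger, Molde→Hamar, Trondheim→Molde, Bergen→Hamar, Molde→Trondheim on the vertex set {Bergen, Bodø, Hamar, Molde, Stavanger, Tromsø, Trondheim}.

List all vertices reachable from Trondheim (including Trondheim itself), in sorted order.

Start at Trondheim.
Its neighbours: Molde, Stavanger.
Then their neighbours: Bergen, Hamar, Tromsø.
Nothing further is reachable.

Bergen, Hamar, Molde, Stavanger, Tromsø, Trondheim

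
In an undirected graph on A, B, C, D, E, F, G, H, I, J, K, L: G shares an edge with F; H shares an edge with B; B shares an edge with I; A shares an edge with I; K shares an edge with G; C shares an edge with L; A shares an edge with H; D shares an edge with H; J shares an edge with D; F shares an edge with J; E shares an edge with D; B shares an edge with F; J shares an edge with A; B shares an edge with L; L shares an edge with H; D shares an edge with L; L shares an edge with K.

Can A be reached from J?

Explore from J.
Distance 1: reach A, D, F.
Found A.

Yes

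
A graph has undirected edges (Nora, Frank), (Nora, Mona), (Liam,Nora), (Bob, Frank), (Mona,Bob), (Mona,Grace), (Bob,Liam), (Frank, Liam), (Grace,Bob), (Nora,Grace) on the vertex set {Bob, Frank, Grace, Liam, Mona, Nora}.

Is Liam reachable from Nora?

Explore from Nora.
Distance 1: reach Frank, Grace, Liam, Mona.
Found Liam.

Yes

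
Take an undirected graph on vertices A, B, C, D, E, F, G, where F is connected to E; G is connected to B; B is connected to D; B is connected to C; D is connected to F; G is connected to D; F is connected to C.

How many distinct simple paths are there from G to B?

G–B
G–D–B
G–D–F–C–B

3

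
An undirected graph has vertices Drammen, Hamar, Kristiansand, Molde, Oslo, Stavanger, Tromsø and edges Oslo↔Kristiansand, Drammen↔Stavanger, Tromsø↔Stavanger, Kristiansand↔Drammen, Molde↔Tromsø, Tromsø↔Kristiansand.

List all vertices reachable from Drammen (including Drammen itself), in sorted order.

Start at Drammen.
Its neighbours: Kristiansand, Stavanger.
Then their neighbours: Oslo, Tromsø.
Then next layer: Molde.
Nothing further is reachable.

Drammen, Kristiansand, Molde, Oslo, Stavanger, Tromsø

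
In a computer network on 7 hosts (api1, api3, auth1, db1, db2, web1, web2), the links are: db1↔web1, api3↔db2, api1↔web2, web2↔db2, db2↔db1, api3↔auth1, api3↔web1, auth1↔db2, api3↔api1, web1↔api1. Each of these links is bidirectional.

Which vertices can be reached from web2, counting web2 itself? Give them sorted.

Start at web2.
Its neighbours: api1, db2.
Then their neighbours: api3, auth1, db1, web1.
Every vertex is now reached.

api1, api3, auth1, db1, db2, web1, web2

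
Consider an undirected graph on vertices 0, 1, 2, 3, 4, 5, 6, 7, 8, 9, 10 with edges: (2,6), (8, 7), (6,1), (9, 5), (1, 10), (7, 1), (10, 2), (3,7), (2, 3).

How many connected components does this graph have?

From 0: component {0}.
From 1: component {1, 2, 3, 6, 7, 8, 10}.
From 4: component {4}.
From 5: component {5, 9}.
That's 4 components.

4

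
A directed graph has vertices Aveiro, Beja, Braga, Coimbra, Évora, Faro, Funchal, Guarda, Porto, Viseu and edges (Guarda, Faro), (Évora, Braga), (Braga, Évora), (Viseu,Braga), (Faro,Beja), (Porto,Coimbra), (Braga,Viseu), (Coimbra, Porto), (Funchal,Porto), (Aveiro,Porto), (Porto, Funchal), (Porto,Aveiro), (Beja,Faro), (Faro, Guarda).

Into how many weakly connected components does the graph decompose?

From Aveiro: component {Aveiro, Coimbra, Funchal, Porto}.
From Beja: component {Beja, Faro, Guarda}.
From Braga: component {Braga, Évora, Viseu}.
That's 3 components.

3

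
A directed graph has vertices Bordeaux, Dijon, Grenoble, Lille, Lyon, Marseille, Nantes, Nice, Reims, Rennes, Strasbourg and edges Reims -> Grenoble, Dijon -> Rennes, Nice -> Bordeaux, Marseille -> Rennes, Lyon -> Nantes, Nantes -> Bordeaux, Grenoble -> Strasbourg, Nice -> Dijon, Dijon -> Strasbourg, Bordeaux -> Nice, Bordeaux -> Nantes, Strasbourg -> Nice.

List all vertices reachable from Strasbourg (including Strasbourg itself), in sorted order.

Start at Strasbourg.
Its neighbours: Nice.
Then their neighbours: Bordeaux, Dijon.
Then next layer: Nantes, Rennes.
Nothing further is reachable.

Bordeaux, Dijon, Nantes, Nice, Rennes, Strasbourg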